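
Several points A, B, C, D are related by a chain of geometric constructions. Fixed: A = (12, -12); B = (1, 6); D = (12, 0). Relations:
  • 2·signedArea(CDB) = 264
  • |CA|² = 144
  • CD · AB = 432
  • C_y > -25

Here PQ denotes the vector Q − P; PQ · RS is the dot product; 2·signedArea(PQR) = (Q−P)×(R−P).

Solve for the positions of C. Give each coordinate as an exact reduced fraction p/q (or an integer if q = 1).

C = (12, -24)

1. C_x = 12  [2·signedArea(CDB) = 264 ∩ CD · AB = 432]
2. C_y = -24  [2·signedArea(CDB) = 264 ∩ CD · AB = 432]
   → C = (12, -24)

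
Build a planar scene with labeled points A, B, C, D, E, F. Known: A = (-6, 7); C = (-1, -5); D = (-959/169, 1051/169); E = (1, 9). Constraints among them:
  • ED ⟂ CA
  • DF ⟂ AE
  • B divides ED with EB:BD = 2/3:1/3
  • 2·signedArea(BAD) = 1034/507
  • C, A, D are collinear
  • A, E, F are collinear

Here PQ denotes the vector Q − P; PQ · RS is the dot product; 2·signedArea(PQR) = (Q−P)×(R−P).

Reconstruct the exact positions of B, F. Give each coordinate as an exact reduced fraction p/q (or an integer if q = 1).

B = (-583/169, 3623/507)
F = (-52895/8957, 62941/8957)

1. B_x = -583/169  [B divides ED with EB:BD = 2/3:1/3]
2. B_y = 3623/507  [B divides ED with EB:BD = 2/3:1/3]
   → B = (-583/169, 3623/507)
3. F_x = -52895/8957  [A, E, F are collinear ∩ DF ⟂ AE]
4. F_y = 62941/8957  [A, E, F are collinear ∩ DF ⟂ AE]
   → F = (-52895/8957, 62941/8957)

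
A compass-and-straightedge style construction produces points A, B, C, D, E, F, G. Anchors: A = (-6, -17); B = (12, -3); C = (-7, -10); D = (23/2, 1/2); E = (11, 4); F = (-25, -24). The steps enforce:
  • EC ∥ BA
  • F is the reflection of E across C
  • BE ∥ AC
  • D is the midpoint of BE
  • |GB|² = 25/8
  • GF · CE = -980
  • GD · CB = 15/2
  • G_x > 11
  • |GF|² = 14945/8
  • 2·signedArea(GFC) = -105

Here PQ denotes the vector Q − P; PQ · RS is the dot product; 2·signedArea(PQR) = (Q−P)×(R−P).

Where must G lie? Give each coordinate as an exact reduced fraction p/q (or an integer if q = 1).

G = (47/4, -5/4)

1. G_x = 47/4  [GD · CB = 15/2 ∩ 2·signedArea(GFC) = -105]
2. G_y = -5/4  [GD · CB = 15/2 ∩ 2·signedArea(GFC) = -105]
   → G = (47/4, -5/4)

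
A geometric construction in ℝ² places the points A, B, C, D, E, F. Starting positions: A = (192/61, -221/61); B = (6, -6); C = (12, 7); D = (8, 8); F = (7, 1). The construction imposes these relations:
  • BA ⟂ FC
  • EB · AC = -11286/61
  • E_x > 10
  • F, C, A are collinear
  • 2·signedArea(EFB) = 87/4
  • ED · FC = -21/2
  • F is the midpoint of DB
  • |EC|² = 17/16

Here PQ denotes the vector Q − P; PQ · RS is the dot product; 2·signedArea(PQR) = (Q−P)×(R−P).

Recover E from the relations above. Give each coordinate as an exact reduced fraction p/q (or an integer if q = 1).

1. E_x = 11  [2·signedArea(EFB) = 87/4 ∩ EB · AC = -11286/61]
2. E_y = 29/4  [2·signedArea(EFB) = 87/4 ∩ EB · AC = -11286/61]
   → E = (11, 29/4)

E = (11, 29/4)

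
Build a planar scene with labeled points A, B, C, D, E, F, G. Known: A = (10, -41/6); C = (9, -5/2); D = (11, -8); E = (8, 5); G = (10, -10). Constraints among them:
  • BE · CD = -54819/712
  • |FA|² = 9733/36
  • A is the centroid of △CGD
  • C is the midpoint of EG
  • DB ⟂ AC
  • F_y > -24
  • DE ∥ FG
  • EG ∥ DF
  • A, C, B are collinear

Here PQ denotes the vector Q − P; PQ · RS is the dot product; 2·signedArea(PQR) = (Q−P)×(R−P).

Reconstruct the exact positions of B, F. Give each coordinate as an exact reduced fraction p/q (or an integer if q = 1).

1. B_x = 3669/356  [A, C, B are collinear ∩ DB ⟂ AC]
2. B_y = -2905/356  [A, C, B are collinear ∩ DB ⟂ AC]
   → B = (3669/356, -2905/356)
3. F_x = 13  [DE ∥ FG ∩ EG ∥ DF]
4. F_y = -23  [DE ∥ FG ∩ EG ∥ DF]
   → F = (13, -23)

B = (3669/356, -2905/356)
F = (13, -23)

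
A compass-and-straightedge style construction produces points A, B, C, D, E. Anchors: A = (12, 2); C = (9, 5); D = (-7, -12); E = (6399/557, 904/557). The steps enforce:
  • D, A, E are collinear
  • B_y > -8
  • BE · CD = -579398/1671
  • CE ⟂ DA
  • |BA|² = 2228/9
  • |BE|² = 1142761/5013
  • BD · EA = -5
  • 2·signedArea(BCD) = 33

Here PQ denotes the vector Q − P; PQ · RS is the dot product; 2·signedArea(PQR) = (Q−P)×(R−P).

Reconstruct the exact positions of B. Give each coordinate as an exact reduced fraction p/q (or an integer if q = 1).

B = (-2/3, -22/3)

1. B_x = -2/3  [BE · CD = -579398/1671 ∩ 2·signedArea(BCD) = 33]
2. B_y = -22/3  [BE · CD = -579398/1671 ∩ 2·signedArea(BCD) = 33]
   → B = (-2/3, -22/3)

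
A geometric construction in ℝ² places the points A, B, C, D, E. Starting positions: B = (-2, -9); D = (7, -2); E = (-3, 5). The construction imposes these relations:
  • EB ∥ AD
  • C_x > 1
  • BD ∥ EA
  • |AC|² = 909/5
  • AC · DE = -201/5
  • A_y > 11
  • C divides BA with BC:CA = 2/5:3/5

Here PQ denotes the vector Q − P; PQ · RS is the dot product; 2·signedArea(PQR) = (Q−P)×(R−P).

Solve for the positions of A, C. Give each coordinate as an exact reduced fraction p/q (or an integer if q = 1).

A = (6, 12)
C = (6/5, -3/5)

1. A_x = 6  [EB ∥ AD ∩ BD ∥ EA]
2. A_y = 12  [EB ∥ AD ∩ BD ∥ EA]
   → A = (6, 12)
3. C_x = 6/5  [C divides BA with BC:CA = 2/5:3/5]
4. C_y = -3/5  [C divides BA with BC:CA = 2/5:3/5]
   → C = (6/5, -3/5)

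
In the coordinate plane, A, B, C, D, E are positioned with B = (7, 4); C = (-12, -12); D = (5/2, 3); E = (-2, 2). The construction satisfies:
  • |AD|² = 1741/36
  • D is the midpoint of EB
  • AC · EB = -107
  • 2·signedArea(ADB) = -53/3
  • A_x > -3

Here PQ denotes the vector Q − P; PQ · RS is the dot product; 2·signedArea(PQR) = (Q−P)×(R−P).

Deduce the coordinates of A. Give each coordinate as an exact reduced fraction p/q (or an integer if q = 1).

1. A_x = -7/3  [2·signedArea(ADB) = -53/3 ∩ AC · EB = -107]
2. A_y = -2  [2·signedArea(ADB) = -53/3 ∩ AC · EB = -107]
   → A = (-7/3, -2)

A = (-7/3, -2)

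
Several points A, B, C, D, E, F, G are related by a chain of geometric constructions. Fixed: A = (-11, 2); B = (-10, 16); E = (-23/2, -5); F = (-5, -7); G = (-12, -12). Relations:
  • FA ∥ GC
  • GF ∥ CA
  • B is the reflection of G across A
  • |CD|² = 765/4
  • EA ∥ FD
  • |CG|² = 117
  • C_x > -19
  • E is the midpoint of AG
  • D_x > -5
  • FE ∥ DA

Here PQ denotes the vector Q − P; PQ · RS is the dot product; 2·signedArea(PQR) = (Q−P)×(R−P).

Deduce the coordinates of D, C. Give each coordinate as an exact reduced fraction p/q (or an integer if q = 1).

1. D_x = -9/2  [FE ∥ DA ∩ EA ∥ FD]
2. D_y = 0  [FE ∥ DA ∩ EA ∥ FD]
   → D = (-9/2, 0)
3. C_x = -18  [GF ∥ CA ∩ FA ∥ GC]
4. C_y = -3  [GF ∥ CA ∩ FA ∥ GC]
   → C = (-18, -3)

C = (-18, -3)
D = (-9/2, 0)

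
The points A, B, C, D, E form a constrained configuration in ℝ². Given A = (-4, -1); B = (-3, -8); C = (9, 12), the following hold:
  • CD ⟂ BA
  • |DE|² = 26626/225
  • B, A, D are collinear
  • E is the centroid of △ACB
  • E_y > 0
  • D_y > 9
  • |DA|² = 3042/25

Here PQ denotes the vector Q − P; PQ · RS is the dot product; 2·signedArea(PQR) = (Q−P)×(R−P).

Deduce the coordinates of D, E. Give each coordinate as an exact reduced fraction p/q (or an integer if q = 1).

D = (-139/25, 248/25)
E = (2/3, 1)

1. D_x = -139/25  [B, A, D are collinear ∩ CD ⟂ BA]
2. D_y = 248/25  [B, A, D are collinear ∩ CD ⟂ BA]
   → D = (-139/25, 248/25)
3. E_x = 2/3  [E is the centroid of △ACB]
4. E_y = 1  [E is the centroid of △ACB]
   → E = (2/3, 1)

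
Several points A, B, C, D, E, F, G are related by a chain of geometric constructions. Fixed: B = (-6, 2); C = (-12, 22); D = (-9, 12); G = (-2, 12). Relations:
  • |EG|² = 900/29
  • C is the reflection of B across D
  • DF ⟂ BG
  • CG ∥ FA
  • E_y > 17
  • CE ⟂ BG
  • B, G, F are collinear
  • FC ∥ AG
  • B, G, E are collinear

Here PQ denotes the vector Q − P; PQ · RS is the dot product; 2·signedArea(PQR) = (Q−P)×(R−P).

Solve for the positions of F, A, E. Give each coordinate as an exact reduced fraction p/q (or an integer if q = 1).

1. F_x = -86/29  [B, G, F are collinear ∩ DF ⟂ BG]
2. F_y = 278/29  [B, G, F are collinear ∩ DF ⟂ BG]
   → F = (-86/29, 278/29)
3. A_x = 204/29  [FC ∥ AG ∩ CG ∥ FA]
4. A_y = -12/29  [FC ∥ AG ∩ CG ∥ FA]
   → A = (204/29, -12/29)
5. E_x = 2/29  [B, G, E are collinear ∩ CE ⟂ BG]
6. E_y = 498/29  [B, G, E are collinear ∩ CE ⟂ BG]
   → E = (2/29, 498/29)

A = (204/29, -12/29)
E = (2/29, 498/29)
F = (-86/29, 278/29)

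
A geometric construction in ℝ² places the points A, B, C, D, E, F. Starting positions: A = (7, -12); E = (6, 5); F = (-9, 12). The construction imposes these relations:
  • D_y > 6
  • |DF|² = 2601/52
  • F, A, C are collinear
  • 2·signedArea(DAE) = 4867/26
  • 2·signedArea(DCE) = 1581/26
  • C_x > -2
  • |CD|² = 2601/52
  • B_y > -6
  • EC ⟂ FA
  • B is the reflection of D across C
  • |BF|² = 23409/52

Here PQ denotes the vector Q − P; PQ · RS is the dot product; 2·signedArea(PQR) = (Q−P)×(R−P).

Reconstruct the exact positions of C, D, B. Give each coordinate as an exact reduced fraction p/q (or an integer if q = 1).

1. C_x = -15/13  [F, A, C are collinear ∩ EC ⟂ FA]
2. C_y = 3/13  [F, A, C are collinear ∩ EC ⟂ FA]
   → C = (-15/13, 3/13)
3. D_x = -66/13  [2·signedArea(DAE) = 4867/26 ∩ 2·signedArea(DCE) = 1581/26]
4. D_y = 159/26  [2·signedArea(DAE) = 4867/26 ∩ 2·signedArea(DCE) = 1581/26]
   → D = (-66/13, 159/26)
5. B_x = 36/13  [B is the reflection of D across C]
6. B_y = -147/26  [B is the reflection of D across C]
   → B = (36/13, -147/26)

B = (36/13, -147/26)
C = (-15/13, 3/13)
D = (-66/13, 159/26)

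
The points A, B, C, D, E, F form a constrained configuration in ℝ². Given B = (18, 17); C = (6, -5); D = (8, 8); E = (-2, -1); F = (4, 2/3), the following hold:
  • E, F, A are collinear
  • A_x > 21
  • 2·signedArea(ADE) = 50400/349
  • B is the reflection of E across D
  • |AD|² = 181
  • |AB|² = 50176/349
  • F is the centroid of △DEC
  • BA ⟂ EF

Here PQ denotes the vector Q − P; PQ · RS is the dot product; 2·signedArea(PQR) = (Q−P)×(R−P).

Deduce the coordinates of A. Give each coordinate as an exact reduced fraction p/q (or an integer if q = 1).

1. A_x = 7402/349  [E, F, A are collinear ∩ BA ⟂ EF]
2. A_y = 1901/349  [E, F, A are collinear ∩ BA ⟂ EF]
   → A = (7402/349, 1901/349)

A = (7402/349, 1901/349)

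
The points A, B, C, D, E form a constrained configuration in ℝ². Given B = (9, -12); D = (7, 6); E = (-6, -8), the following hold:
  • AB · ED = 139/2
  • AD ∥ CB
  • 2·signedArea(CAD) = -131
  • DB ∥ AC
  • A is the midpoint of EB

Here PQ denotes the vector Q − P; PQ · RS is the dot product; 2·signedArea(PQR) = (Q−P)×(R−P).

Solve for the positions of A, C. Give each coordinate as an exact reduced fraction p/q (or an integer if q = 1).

1. A_x = 3/2  [A is the midpoint of EB]
2. A_y = -10  [A is the midpoint of EB]
   → A = (3/2, -10)
3. C_x = 7/2  [AD ∥ CB ∩ DB ∥ AC]
4. C_y = -28  [AD ∥ CB ∩ DB ∥ AC]
   → C = (7/2, -28)

A = (3/2, -10)
C = (7/2, -28)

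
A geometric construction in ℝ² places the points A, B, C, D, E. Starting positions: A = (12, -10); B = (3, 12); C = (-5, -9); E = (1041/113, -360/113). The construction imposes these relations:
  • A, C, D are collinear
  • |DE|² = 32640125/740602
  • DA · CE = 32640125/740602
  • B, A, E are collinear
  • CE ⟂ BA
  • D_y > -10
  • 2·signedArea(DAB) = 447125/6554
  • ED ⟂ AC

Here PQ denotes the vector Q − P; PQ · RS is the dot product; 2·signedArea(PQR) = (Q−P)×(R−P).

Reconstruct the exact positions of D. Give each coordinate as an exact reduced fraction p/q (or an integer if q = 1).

D = (57823/6554, -64315/6554)

1. D_x = 57823/6554  [A, C, D are collinear ∩ ED ⟂ AC]
2. D_y = -64315/6554  [A, C, D are collinear ∩ ED ⟂ AC]
   → D = (57823/6554, -64315/6554)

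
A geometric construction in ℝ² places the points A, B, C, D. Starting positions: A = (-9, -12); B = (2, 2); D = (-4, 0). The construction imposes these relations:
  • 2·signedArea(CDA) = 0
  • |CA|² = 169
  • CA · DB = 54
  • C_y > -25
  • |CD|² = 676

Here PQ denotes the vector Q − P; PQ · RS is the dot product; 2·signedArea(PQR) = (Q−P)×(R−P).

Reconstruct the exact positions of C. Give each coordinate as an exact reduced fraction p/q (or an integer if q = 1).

C = (-14, -24)

1. C_x = -14  [2·signedArea(CDA) = 0 ∩ CA · DB = 54]
2. C_y = -24  [2·signedArea(CDA) = 0 ∩ CA · DB = 54]
   → C = (-14, -24)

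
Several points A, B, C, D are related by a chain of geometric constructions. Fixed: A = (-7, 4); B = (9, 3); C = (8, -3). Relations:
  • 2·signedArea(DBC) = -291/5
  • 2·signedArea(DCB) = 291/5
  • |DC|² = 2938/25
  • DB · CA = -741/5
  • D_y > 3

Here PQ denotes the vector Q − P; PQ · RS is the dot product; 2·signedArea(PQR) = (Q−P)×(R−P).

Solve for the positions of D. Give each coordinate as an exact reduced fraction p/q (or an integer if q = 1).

1. D_x = -3/5  [2·signedArea(DCB) = 291/5 ∩ DB · CA = -741/5]
2. D_y = 18/5  [2·signedArea(DCB) = 291/5 ∩ DB · CA = -741/5]
   → D = (-3/5, 18/5)

D = (-3/5, 18/5)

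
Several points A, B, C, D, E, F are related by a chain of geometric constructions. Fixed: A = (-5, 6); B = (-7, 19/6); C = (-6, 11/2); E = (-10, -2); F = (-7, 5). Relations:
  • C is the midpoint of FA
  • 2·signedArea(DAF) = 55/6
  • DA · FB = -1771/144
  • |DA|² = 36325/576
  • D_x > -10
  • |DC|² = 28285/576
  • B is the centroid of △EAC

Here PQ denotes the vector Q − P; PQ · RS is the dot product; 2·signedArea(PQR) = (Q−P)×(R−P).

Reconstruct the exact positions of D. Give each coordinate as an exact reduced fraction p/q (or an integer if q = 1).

D = (-37/4, -17/24)

1. D_x = -37/4  [DA · FB = -1771/144 ∩ 2·signedArea(DAF) = 55/6]
2. D_y = -17/24  [DA · FB = -1771/144 ∩ 2·signedArea(DAF) = 55/6]
   → D = (-37/4, -17/24)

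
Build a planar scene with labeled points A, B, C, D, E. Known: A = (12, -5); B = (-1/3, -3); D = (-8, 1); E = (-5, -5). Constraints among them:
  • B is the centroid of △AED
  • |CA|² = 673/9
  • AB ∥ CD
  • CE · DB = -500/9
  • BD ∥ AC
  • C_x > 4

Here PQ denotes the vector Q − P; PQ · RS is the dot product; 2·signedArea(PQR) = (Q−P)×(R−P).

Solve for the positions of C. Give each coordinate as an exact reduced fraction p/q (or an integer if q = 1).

1. C_x = 13/3  [AB ∥ CD ∩ BD ∥ AC]
2. C_y = -1  [AB ∥ CD ∩ BD ∥ AC]
   → C = (13/3, -1)

C = (13/3, -1)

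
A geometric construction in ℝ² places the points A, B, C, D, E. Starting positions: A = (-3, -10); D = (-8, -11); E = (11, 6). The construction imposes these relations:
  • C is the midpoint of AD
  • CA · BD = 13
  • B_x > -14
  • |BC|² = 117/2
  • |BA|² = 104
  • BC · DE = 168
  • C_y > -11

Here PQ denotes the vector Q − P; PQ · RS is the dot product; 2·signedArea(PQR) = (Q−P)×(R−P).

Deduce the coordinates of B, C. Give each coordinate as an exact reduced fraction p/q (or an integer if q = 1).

1. C_x = -11/2  [C is the midpoint of AD]
2. C_y = -21/2  [C is the midpoint of AD]
   → C = (-11/2, -21/2)
3. B_x = -13  [BC · DE = 168 ∩ CA · BD = 13]
4. B_y = -12  [BC · DE = 168 ∩ CA · BD = 13]
   → B = (-13, -12)

B = (-13, -12)
C = (-11/2, -21/2)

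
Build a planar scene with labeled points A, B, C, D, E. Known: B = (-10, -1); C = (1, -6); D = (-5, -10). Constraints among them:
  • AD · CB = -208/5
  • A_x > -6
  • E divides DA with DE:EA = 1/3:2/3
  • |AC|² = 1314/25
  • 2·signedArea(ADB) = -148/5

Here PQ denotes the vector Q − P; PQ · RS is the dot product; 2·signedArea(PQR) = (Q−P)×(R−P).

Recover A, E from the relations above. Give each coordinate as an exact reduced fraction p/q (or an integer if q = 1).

A = (-28/5, -3)
E = (-26/5, -23/3)

1. A_x = -28/5  [2·signedArea(ADB) = -148/5 ∩ AD · CB = -208/5]
2. A_y = -3  [2·signedArea(ADB) = -148/5 ∩ AD · CB = -208/5]
   → A = (-28/5, -3)
3. E_x = -26/5  [E divides DA with DE:EA = 1/3:2/3]
4. E_y = -23/3  [E divides DA with DE:EA = 1/3:2/3]
   → E = (-26/5, -23/3)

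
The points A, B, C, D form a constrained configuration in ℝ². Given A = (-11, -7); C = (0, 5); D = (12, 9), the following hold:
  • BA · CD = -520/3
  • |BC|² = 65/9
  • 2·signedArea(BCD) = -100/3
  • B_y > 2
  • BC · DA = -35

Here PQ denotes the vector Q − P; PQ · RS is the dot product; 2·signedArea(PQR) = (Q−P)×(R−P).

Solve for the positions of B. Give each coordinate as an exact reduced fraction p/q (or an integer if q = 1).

B = (1/3, 7/3)

1. B_x = 1/3  [BC · DA = -35 ∩ 2·signedArea(BCD) = -100/3]
2. B_y = 7/3  [BC · DA = -35 ∩ 2·signedArea(BCD) = -100/3]
   → B = (1/3, 7/3)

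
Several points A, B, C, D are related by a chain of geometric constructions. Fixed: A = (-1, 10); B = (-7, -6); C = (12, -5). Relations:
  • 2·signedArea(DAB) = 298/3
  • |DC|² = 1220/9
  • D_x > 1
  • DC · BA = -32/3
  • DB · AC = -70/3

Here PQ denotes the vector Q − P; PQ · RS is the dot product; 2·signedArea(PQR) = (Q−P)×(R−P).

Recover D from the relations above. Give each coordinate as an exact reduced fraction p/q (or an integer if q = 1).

D = (4/3, -1/3)

1. D_x = 4/3  [2·signedArea(DAB) = 298/3 ∩ DB · AC = -70/3]
2. D_y = -1/3  [2·signedArea(DAB) = 298/3 ∩ DB · AC = -70/3]
   → D = (4/3, -1/3)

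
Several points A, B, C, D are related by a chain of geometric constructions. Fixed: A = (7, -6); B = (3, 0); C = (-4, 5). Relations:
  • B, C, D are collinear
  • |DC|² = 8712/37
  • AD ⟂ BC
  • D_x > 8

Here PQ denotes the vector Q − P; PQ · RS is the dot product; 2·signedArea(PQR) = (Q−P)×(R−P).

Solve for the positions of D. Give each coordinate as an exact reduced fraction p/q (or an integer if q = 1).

D = (314/37, -145/37)

1. D_x = 314/37  [B, C, D are collinear ∩ AD ⟂ BC]
2. D_y = -145/37  [B, C, D are collinear ∩ AD ⟂ BC]
   → D = (314/37, -145/37)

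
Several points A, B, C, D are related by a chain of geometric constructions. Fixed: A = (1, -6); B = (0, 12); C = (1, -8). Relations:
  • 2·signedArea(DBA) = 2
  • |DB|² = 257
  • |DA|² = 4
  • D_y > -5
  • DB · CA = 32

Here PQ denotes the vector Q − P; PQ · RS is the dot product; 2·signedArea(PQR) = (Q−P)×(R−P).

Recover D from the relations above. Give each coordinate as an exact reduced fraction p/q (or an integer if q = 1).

1. D_x = 1  [2·signedArea(DBA) = 2 ∩ DB · CA = 32]
2. D_y = -4  [2·signedArea(DBA) = 2 ∩ DB · CA = 32]
   → D = (1, -4)

D = (1, -4)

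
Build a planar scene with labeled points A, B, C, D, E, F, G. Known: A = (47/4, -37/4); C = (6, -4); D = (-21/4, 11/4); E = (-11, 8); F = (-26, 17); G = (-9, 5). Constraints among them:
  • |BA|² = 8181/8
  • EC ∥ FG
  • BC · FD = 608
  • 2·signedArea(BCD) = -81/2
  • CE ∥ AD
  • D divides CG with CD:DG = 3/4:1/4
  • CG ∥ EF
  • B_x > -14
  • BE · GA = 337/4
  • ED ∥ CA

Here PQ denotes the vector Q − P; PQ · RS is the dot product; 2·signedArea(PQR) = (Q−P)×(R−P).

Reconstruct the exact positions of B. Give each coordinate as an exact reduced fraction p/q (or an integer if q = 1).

B = (-13, 11)

1. B_x = -13  [BE · GA = 337/4 ∩ 2·signedArea(BCD) = -81/2]
2. B_y = 11  [BE · GA = 337/4 ∩ 2·signedArea(BCD) = -81/2]
   → B = (-13, 11)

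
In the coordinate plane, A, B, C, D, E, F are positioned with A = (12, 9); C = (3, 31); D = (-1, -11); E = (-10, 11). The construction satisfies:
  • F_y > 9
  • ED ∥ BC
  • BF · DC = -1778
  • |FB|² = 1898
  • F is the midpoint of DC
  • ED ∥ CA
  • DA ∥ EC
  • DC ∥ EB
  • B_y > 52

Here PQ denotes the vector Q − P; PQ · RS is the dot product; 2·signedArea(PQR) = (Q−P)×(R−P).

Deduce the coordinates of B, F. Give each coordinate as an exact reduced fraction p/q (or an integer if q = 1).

1. B_x = -6  [ED ∥ BC ∩ DC ∥ EB]
2. B_y = 53  [ED ∥ BC ∩ DC ∥ EB]
   → B = (-6, 53)
3. F_x = 1  [F is the midpoint of DC]
4. F_y = 10  [F is the midpoint of DC]
   → F = (1, 10)

B = (-6, 53)
F = (1, 10)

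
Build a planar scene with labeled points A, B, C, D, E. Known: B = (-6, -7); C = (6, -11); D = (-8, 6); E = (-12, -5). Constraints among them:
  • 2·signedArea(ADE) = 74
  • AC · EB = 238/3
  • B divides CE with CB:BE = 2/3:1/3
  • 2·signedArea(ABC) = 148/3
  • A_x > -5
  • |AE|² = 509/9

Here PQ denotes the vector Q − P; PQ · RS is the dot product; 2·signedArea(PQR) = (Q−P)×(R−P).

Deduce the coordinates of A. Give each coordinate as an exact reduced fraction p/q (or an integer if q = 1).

A = (-14/3, -10/3)

1. A_x = -14/3  [AC · EB = 238/3 ∩ 2·signedArea(ABC) = 148/3]
2. A_y = -10/3  [AC · EB = 238/3 ∩ 2·signedArea(ABC) = 148/3]
   → A = (-14/3, -10/3)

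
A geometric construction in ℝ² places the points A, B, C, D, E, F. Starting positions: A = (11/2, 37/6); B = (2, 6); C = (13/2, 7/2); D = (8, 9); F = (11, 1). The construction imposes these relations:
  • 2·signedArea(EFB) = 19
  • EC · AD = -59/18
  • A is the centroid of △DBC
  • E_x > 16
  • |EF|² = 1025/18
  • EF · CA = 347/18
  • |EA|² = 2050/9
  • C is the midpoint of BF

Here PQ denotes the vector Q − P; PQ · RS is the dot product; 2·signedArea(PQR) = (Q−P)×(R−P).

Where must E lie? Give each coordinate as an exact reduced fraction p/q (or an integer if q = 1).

1. E_x = 33/2  [EC · AD = -59/18 ∩ 2·signedArea(EFB) = 19]
2. E_y = -25/6  [EC · AD = -59/18 ∩ 2·signedArea(EFB) = 19]
   → E = (33/2, -25/6)

E = (33/2, -25/6)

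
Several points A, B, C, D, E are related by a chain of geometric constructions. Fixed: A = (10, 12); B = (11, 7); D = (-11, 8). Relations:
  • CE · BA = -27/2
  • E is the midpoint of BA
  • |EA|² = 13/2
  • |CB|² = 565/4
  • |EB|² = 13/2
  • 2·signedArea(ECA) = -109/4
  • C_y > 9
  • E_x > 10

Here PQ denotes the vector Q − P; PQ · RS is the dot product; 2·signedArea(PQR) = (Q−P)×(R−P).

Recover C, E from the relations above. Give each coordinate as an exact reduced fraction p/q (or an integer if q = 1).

C = (-1/2, 10)
E = (21/2, 19/2)

1. E_x = 21/2  [E is the midpoint of BA]
2. E_y = 19/2  [E is the midpoint of BA]
   → E = (21/2, 19/2)
3. C_x = -1/2  [CE · BA = -27/2 ∩ 2·signedArea(ECA) = -109/4]
4. C_y = 10  [CE · BA = -27/2 ∩ 2·signedArea(ECA) = -109/4]
   → C = (-1/2, 10)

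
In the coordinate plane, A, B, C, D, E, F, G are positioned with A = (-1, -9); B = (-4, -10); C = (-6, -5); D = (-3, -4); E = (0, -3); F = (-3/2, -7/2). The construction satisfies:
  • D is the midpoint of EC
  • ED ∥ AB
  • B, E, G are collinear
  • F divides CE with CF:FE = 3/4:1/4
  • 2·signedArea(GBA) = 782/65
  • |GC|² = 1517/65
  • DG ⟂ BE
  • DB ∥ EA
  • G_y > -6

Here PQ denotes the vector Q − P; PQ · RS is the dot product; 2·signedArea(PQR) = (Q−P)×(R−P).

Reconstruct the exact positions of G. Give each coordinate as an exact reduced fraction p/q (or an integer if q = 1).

1. G_x = -76/65  [B, E, G are collinear ∩ DG ⟂ BE]
2. G_y = -328/65  [B, E, G are collinear ∩ DG ⟂ BE]
   → G = (-76/65, -328/65)

G = (-76/65, -328/65)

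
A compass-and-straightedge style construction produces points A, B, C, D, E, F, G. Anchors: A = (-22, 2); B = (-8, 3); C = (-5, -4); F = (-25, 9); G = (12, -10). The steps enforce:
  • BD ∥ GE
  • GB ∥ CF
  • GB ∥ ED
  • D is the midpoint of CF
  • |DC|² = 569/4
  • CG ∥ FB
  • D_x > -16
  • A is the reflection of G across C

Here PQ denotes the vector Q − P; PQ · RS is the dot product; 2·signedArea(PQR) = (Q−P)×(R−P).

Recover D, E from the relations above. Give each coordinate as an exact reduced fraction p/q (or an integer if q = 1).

D = (-15, 5/2)
E = (5, -21/2)

1. D_x = -15  [D is the midpoint of CF]
2. D_y = 5/2  [D is the midpoint of CF]
   → D = (-15, 5/2)
3. E_x = 5  [GB ∥ ED ∩ BD ∥ GE]
4. E_y = -21/2  [GB ∥ ED ∩ BD ∥ GE]
   → E = (5, -21/2)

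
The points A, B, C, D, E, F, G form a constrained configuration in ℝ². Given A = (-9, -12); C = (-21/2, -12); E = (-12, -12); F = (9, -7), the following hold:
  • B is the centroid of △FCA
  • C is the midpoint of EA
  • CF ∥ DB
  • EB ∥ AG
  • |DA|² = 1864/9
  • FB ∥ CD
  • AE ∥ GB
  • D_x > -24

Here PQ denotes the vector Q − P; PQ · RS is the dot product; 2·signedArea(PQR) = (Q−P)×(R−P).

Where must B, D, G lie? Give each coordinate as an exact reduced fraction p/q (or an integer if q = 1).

B = (-7/2, -31/3)
D = (-23, -46/3)
G = (-1/2, -31/3)

1. B_x = -7/2  [B is the centroid of △FCA]
2. B_y = -31/3  [B is the centroid of △FCA]
   → B = (-7/2, -31/3)
3. D_x = -23  [CF ∥ DB ∩ FB ∥ CD]
4. D_y = -46/3  [CF ∥ DB ∩ FB ∥ CD]
   → D = (-23, -46/3)
5. G_x = -1/2  [AE ∥ GB ∩ EB ∥ AG]
6. G_y = -31/3  [AE ∥ GB ∩ EB ∥ AG]
   → G = (-1/2, -31/3)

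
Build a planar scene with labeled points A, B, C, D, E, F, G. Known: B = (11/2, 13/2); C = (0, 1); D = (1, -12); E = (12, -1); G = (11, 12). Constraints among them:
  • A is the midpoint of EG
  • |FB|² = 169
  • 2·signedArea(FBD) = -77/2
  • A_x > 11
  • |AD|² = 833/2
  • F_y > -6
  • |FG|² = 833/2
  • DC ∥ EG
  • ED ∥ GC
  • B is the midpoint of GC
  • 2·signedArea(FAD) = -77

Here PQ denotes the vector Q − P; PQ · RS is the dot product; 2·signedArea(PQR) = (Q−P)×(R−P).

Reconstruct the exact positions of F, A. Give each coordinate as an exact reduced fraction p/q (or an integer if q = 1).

1. A_x = 23/2  [A is the midpoint of EG]
2. A_y = 11/2  [A is the midpoint of EG]
   → A = (23/2, 11/2)
3. F_x = 1/2  [2·signedArea(FAD) = -77 ∩ 2·signedArea(FBD) = -77/2]
4. F_y = -11/2  [2·signedArea(FAD) = -77 ∩ 2·signedArea(FBD) = -77/2]
   → F = (1/2, -11/2)

A = (23/2, 11/2)
F = (1/2, -11/2)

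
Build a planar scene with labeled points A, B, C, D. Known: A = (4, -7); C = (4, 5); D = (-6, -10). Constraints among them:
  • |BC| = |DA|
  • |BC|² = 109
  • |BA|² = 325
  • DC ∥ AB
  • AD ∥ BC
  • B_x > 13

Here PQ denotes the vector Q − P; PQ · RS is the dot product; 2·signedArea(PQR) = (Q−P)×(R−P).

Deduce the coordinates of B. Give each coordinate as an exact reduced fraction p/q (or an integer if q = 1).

1. B_x = 14  [AD ∥ BC ∩ DC ∥ AB]
2. B_y = 8  [AD ∥ BC ∩ DC ∥ AB]
   → B = (14, 8)

B = (14, 8)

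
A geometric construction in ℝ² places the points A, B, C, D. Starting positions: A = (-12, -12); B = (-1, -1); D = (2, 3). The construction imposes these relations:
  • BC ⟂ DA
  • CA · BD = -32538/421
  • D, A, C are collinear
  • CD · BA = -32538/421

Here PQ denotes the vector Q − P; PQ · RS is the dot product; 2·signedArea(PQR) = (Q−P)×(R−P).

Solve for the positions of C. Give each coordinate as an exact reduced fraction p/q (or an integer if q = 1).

1. C_x = -586/421  [D, A, C are collinear ∩ BC ⟂ DA]
2. C_y = -267/421  [D, A, C are collinear ∩ BC ⟂ DA]
   → C = (-586/421, -267/421)

C = (-586/421, -267/421)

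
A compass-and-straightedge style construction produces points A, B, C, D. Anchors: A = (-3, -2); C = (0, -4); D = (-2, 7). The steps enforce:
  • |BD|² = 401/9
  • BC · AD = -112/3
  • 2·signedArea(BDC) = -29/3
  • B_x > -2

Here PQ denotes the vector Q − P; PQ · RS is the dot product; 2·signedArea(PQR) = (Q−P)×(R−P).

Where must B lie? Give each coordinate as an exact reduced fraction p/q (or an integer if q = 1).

1. B_x = -5/3  [BC · AD = -112/3 ∩ 2·signedArea(BDC) = -29/3]
2. B_y = 1/3  [BC · AD = -112/3 ∩ 2·signedArea(BDC) = -29/3]
   → B = (-5/3, 1/3)

B = (-5/3, 1/3)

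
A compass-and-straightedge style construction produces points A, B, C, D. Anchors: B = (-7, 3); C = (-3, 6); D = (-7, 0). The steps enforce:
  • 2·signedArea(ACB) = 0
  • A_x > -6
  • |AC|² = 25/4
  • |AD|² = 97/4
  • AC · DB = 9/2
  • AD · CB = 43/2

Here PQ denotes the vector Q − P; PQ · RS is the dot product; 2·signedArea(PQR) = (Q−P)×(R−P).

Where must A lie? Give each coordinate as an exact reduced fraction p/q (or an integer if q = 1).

A = (-5, 9/2)

1. A_x = -5  [2·signedArea(ACB) = 0 ∩ AC · DB = 9/2]
2. A_y = 9/2  [2·signedArea(ACB) = 0 ∩ AC · DB = 9/2]
   → A = (-5, 9/2)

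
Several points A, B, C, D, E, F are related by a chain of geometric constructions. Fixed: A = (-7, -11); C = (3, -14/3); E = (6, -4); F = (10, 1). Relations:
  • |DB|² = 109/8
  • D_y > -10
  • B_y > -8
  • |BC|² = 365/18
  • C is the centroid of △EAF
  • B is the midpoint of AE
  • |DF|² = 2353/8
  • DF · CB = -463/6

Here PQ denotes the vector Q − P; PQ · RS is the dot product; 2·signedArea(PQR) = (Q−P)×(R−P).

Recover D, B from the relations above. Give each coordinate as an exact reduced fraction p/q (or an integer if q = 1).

B = (-1/2, -15/2)
D = (-15/4, -37/4)

1. B_x = -1/2  [B is the midpoint of AE]
2. B_y = -15/2  [B is the midpoint of AE]
   → B = (-1/2, -15/2)
3. D_x = -15/4  [line 7/2·x + 17/6·y + 118/3 = 0 ∩ |DF|² = 2353/8]
4. D_y = -37/4  [line 7/2·x + 17/6·y + 118/3 = 0 ∩ |DF|² = 2353/8]
   → D = (-15/4, -37/4)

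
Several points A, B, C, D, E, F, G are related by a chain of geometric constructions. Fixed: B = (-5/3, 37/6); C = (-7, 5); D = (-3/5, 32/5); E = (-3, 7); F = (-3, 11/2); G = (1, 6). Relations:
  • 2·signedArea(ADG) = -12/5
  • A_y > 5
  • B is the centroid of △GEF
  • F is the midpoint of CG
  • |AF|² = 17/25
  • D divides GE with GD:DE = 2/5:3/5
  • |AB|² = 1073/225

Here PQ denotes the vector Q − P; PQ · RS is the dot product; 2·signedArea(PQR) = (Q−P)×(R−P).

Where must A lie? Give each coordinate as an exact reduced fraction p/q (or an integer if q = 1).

1. A_x = -19/5  [line 2/5·x + 8/5·y + -38/5 = 0 ∩ |AB|² = 1073/225]
2. A_y = 57/10  [line 2/5·x + 8/5·y + -38/5 = 0 ∩ |AB|² = 1073/225]
   → A = (-19/5, 57/10)

A = (-19/5, 57/10)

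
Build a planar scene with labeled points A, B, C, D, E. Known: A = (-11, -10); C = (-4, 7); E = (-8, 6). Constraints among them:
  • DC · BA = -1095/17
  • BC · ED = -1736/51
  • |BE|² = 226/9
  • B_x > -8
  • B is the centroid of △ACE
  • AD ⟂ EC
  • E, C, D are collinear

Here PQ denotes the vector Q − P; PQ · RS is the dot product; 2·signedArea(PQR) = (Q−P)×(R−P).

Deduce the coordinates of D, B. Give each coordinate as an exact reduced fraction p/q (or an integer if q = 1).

1. D_x = -248/17  [E, C, D are collinear ∩ AD ⟂ EC]
2. D_y = 74/17  [E, C, D are collinear ∩ AD ⟂ EC]
   → D = (-248/17, 74/17)
3. B_x = -23/3  [B is the centroid of △ACE]
4. B_y = 1  [B is the centroid of △ACE]
   → B = (-23/3, 1)

B = (-23/3, 1)
D = (-248/17, 74/17)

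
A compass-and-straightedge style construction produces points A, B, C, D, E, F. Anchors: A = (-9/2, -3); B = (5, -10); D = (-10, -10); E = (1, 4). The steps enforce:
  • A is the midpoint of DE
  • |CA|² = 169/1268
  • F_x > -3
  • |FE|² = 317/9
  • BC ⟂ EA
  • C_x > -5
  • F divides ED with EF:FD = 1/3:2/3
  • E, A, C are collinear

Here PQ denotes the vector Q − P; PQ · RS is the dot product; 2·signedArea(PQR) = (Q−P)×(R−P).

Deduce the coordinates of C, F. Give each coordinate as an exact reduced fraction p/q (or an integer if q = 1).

C = (-1355/317, -860/317)
F = (-8/3, -2/3)

1. C_x = -1355/317  [E, A, C are collinear ∩ BC ⟂ EA]
2. C_y = -860/317  [E, A, C are collinear ∩ BC ⟂ EA]
   → C = (-1355/317, -860/317)
3. F_x = -8/3  [F divides ED with EF:FD = 1/3:2/3]
4. F_y = -2/3  [F divides ED with EF:FD = 1/3:2/3]
   → F = (-8/3, -2/3)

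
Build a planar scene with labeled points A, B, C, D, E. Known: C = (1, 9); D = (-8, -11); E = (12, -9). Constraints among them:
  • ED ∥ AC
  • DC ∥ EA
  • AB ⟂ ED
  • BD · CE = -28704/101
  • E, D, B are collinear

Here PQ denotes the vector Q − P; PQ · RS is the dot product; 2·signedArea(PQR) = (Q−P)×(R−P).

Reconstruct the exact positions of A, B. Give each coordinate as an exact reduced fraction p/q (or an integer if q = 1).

A = (21, 11)
B = (2312/101, -799/101)

1. A_x = 21  [ED ∥ AC ∩ DC ∥ EA]
2. A_y = 11  [ED ∥ AC ∩ DC ∥ EA]
   → A = (21, 11)
3. B_x = 2312/101  [E, D, B are collinear ∩ AB ⟂ ED]
4. B_y = -799/101  [E, D, B are collinear ∩ AB ⟂ ED]
   → B = (2312/101, -799/101)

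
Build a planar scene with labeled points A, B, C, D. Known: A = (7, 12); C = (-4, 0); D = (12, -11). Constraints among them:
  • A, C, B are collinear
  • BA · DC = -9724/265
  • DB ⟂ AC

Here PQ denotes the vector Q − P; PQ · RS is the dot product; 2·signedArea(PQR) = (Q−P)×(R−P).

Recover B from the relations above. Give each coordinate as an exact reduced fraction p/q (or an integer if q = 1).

B = (-576/265, 528/265)

1. B_x = -576/265  [A, C, B are collinear ∩ DB ⟂ AC]
2. B_y = 528/265  [A, C, B are collinear ∩ DB ⟂ AC]
   → B = (-576/265, 528/265)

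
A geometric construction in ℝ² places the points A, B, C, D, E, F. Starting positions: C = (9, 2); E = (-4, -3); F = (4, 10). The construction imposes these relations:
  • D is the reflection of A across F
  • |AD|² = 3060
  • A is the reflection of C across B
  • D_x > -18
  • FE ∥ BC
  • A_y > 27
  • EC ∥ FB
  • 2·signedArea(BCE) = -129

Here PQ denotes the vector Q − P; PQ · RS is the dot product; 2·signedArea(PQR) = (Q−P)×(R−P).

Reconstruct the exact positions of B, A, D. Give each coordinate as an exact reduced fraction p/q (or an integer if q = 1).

A = (25, 28)
B = (17, 15)
D = (-17, -8)

1. B_x = 17  [FE ∥ BC ∩ EC ∥ FB]
2. B_y = 15  [FE ∥ BC ∩ EC ∥ FB]
   → B = (17, 15)
3. A_x = 25  [A is the reflection of C across B]
4. A_y = 28  [A is the reflection of C across B]
   → A = (25, 28)
5. D_x = -17  [D is the reflection of A across F]
6. D_y = -8  [D is the reflection of A across F]
   → D = (-17, -8)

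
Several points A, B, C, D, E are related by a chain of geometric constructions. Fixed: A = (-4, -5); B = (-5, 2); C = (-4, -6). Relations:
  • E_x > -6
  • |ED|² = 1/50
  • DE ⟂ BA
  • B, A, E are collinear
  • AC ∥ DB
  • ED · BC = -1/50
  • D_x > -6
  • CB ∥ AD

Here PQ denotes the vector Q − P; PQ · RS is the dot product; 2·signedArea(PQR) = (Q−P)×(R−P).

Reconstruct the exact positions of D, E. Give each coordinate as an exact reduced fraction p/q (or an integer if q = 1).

D = (-5, 3)
E = (-257/50, 149/50)

1. D_x = -5  [AC ∥ DB ∩ CB ∥ AD]
2. D_y = 3  [AC ∥ DB ∩ CB ∥ AD]
   → D = (-5, 3)
3. E_x = -257/50  [B, A, E are collinear ∩ DE ⟂ BA]
4. E_y = 149/50  [B, A, E are collinear ∩ DE ⟂ BA]
   → E = (-257/50, 149/50)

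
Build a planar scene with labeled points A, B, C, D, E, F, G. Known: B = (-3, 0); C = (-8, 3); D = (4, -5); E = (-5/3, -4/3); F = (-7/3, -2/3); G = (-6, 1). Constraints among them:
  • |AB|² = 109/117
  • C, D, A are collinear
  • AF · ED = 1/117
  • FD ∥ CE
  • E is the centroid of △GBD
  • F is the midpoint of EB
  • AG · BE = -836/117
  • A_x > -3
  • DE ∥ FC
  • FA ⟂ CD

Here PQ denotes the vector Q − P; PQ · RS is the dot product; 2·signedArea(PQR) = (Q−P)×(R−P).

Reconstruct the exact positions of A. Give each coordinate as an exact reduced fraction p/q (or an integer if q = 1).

A = (-31/13, -29/39)

1. A_x = -31/13  [C, D, A are collinear ∩ FA ⟂ CD]
2. A_y = -29/39  [C, D, A are collinear ∩ FA ⟂ CD]
   → A = (-31/13, -29/39)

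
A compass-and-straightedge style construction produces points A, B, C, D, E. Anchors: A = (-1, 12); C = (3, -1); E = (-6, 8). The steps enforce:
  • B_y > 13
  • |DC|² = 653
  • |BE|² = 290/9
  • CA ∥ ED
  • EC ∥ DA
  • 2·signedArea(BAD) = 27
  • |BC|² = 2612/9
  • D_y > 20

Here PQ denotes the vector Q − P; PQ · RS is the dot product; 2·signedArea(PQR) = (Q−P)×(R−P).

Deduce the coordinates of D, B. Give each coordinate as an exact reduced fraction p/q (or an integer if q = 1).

B = (-17/3, 41/3)
D = (-10, 21)

1. D_x = -10  [EC ∥ DA ∩ CA ∥ ED]
2. D_y = 21  [EC ∥ DA ∩ CA ∥ ED]
   → D = (-10, 21)
3. B_x = -17/3  [line -9·x + -9·y + 72 = 0 ∩ |BC|² = 2612/9]
4. B_y = 41/3  [line -9·x + -9·y + 72 = 0 ∩ |BC|² = 2612/9]
   → B = (-17/3, 41/3)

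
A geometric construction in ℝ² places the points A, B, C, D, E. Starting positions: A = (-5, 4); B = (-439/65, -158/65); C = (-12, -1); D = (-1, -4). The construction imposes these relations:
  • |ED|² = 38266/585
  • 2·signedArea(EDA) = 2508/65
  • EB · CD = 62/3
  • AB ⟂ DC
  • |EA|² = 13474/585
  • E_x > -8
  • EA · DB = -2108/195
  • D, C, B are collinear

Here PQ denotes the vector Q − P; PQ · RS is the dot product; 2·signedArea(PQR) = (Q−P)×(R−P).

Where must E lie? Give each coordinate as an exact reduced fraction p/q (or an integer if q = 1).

1. E_x = -1544/195  [2·signedArea(EDA) = 2508/65 ∩ EB · CD = 62/3]
2. E_y = 37/195  [2·signedArea(EDA) = 2508/65 ∩ EB · CD = 62/3]
   → E = (-1544/195, 37/195)

E = (-1544/195, 37/195)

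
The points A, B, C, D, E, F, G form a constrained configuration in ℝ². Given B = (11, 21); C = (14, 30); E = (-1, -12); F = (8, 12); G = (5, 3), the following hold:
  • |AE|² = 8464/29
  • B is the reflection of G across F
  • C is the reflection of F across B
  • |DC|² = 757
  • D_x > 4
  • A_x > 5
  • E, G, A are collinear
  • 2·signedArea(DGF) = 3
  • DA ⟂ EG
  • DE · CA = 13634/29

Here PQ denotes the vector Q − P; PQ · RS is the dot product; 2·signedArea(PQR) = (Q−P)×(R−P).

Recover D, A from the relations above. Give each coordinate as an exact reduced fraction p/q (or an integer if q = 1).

1. A_x = 155/29  [line -15·x + 6·y + 57 = 0 ∩ |AE|² = 8464/29]
2. A_y = 112/29  [line -15·x + 6·y + 57 = 0 ∩ |AE|² = 8464/29]
   → A = (155/29, 112/29)
3. D_x = 5  [2·signedArea(DGF) = 3 ∩ DA ⟂ EG]
4. D_y = 4  [2·signedArea(DGF) = 3 ∩ DA ⟂ EG]
   → D = (5, 4)

A = (155/29, 112/29)
D = (5, 4)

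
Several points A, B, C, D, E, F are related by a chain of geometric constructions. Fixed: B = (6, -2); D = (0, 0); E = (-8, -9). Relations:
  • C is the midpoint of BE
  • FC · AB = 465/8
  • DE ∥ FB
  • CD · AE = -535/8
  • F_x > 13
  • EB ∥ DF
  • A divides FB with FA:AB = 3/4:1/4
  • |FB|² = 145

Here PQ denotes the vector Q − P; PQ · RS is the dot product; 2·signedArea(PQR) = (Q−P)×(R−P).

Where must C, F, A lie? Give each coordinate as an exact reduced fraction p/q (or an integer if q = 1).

A = (8, 1/4)
C = (-1, -11/2)
F = (14, 7)

1. C_x = -1  [C is the midpoint of BE]
2. C_y = -11/2  [C is the midpoint of BE]
   → C = (-1, -11/2)
3. F_x = 14  [DE ∥ FB ∩ EB ∥ DF]
4. F_y = 7  [DE ∥ FB ∩ EB ∥ DF]
   → F = (14, 7)
5. A_x = 8  [A divides FB with FA:AB = 3/4:1/4]
6. A_y = 1/4  [A divides FB with FA:AB = 3/4:1/4]
   → A = (8, 1/4)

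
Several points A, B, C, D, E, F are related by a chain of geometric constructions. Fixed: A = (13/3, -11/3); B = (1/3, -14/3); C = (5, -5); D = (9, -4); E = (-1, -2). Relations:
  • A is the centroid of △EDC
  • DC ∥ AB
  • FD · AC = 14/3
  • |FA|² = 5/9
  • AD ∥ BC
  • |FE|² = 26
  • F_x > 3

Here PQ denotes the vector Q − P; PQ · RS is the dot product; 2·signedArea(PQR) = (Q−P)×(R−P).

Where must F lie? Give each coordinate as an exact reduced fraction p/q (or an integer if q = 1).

1. F_x = 4  [line -2/3·x + 4/3·y + 20/3 = 0 ∩ |FE|² = 26]
2. F_y = -3  [line -2/3·x + 4/3·y + 20/3 = 0 ∩ |FE|² = 26]
   → F = (4, -3)

F = (4, -3)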